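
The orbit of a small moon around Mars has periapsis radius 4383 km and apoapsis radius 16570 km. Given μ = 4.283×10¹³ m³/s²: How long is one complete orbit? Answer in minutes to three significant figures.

Semi-major axis a = (r_p + r_a)/2 = (4383.0 + 16570)/2 = 10476 km = 1.048×10⁷ m.
By Kepler's third law T = 2π√(a³/μ) = 2π × 5.181×10³ = 3.256×10⁴ s.
= 542.6 minutes.

T ≈ 543 minutes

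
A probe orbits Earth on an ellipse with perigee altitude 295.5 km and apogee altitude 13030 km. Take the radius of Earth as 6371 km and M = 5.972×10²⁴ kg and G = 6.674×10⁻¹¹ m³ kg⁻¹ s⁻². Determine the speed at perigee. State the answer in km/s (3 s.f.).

μ = GM = 6.674×10⁻¹¹ × 5.972×10²⁴ = 3.986×10¹⁴ m³/s².
r_p = 6371 + 295.5 = 6666.5 km = 6.6665×10⁶ m.
r_a = 6371 + 13030 = 19401 km = 1.9401×10⁷ m.
Semi-major axis a = (r_p + r_a)/2 = 13034 km = 1.303×10⁷ m.
Vis-viva: v² = μ(2/r − 1/a) = 3.986×10¹⁴ × (3.000×10⁻⁷ − 7.672×10⁻⁸) = 8.899×10⁷ m²/s².
v = 9434 m/s = 9.434 km/s.

v ≈ 9.43 km/s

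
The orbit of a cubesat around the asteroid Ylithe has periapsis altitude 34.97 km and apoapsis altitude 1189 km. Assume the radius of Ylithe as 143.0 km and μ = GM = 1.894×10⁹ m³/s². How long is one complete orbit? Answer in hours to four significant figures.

r_p = 143.0 + 34.97 = 177.97 km = 1.7797×10⁵ m.
r_a = 143.0 + 1189 = 1332.0 km = 1.3320×10⁶ m.
Semi-major axis a = (r_p + r_a)/2 = (177.97 + 1332.0)/2 = 754.99 km = 7.550×10⁵ m.
By Kepler's third law T = 2π√(a³/μ) = 2π × 1.507×10⁴ = 9.471×10⁴ s.
= 26.31 hours.

T ≈ 26.31 hours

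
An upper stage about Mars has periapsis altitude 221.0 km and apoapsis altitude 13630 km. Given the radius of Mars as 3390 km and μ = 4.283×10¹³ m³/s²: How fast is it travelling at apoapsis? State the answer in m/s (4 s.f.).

v ≈ 938.6 m/s

r_p = 3390 + 221.0 = 3611.0 km = 3.6110×10⁶ m.
r_a = 3390 + 13630 = 17020 km = 1.7020×10⁷ m.
Semi-major axis a = (r_p + r_a)/2 = 10316 km = 1.032×10⁷ m.
Vis-viva: v² = μ(2/r − 1/a) = 4.283×10¹³ × (1.175×10⁻⁷ − 9.694×10⁻⁸) = 8.809×10⁵ m²/s².
v = 938.6 m/s.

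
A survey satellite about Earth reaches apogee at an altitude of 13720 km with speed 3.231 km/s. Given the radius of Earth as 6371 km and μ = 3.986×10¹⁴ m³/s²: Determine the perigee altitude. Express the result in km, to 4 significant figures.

perigee altitude ≈ 801.9 km

r_a = 6371 + 13720 = 20091 km = 2.009×10⁷ m.
Specific energy ε = v²/2 − μ/r = -1.462×10⁷ J/kg, so a = −μ/(2ε) = 1.363×10⁷ m.
The apsides satisfy r_p + r_a = 2a, so the perigee radius is 2a − r_a = 7.173×10⁶ m = 7172.9 km.
Perigee altitude = 7172.9 − 6371 = 801.93 km.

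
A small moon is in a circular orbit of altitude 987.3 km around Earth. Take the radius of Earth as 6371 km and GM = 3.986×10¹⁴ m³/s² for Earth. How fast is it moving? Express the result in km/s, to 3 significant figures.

v ≈ 7.36 km/s

r = 6371 + 987.3 = 7358.3 km = 7.3583×10⁶ m.
For a circular orbit v = √(μ/r) = √(3.986×10¹⁴ / 7.358×10⁶) = √(5.417×10⁷) = 7360 m/s.
That is 7.360 km/s.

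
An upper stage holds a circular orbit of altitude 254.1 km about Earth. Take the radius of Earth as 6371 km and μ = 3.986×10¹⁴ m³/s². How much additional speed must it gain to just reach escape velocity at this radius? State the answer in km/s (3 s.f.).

r = 6371 + 254.1 = 6625.1 km = 6.6251×10⁶ m.
Circular speed v_c = √(μ/r) = 7757 m/s.
Escape speed v_esc = √(2μ/r) = √2 × v_c = 10970 m/s.
Δv = v_esc − v_c = 3213 m/s = 3.213 km/s.

Δv ≈ 3.21 km/s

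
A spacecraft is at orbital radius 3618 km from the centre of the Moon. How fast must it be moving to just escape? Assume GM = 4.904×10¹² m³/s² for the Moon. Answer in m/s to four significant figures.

v_esc ≈ 1646 m/s

r = 3618 km = 3.618×10⁶ m.
Escape speed v_esc = √(2μ/r) = √(2 × 4.904×10¹² / 3.618×10⁶) = √(2.711×10⁶) = 1646 m/s.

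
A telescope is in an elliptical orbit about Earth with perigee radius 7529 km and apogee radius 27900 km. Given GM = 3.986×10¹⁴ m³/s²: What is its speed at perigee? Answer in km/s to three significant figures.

v ≈ 9.13 km/s

Semi-major axis a = (r_p + r_a)/2 = 17714 km = 1.771×10⁷ m.
Vis-viva: v² = μ(2/r − 1/a) = 3.986×10¹⁴ × (2.656×10⁻⁷ − 5.645×10⁻⁸) = 8.338×10⁷ m²/s².
v = 9131 m/s = 9.131 km/s.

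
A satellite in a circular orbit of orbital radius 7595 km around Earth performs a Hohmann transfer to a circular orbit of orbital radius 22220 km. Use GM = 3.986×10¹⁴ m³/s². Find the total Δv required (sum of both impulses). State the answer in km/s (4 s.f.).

Δv_total ≈ 2.812 km/s

r₁ = 7595 km = 7.595×10⁶ m.
r₂ = 22220 km = 2.222×10⁷ m.
Transfer ellipse a_t = (r₁ + r₂)/2 = 1.491×10⁷ m.
At r₁: circular v_c1 = √(μ/r₁) = 7244 m/s; transfer-perigee v_p = √[μ(2/r₁ − 1/a_t)] = 8845 m/s.
Δv₁ = v_p − v_c1 = 1600 m/s.
At r₂: circular v_c2 = √(μ/r₂) = 4235 m/s; transfer-apogee v_a = √[μ(2/r₂ − 1/a_t)] = 3023 m/s.
Δv₂ = v_c2 − v_a = 1212 m/s.
Total Δv = Δv₁ + Δv₂ = 2812 m/s = 2.812 km/s.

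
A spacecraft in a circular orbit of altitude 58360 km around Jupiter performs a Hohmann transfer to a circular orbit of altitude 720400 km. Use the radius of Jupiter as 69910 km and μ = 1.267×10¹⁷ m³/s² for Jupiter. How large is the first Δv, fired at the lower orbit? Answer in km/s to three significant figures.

r₁ = 69910 + 58360 = 128270 km = 1.2827×10⁸ m.
r₂ = 69910 + 720400 = 790310 km = 7.9031×10⁸ m.
Transfer ellipse a_t = (r₁ + r₂)/2 = 4.593×10⁸ m.
At r₁: circular v_c1 = √(μ/r₁) = 31430 m/s; transfer-perijove v_p = √[μ(2/r₁ − 1/a_t)] = 41230 m/s.
Δv₁ = v_p − v_c1 = 9798 m/s.
= 9.798 km/s.

Δv ≈ 9.80 km/s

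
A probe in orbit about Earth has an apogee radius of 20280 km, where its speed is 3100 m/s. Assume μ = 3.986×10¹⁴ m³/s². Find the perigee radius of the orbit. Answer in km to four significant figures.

r_a = 2.028×10⁷ m.
Specific energy ε = v²/2 − μ/r = -1.485×10⁷ J/kg, so a = −μ/(2ε) = 1.342×10⁷ m.
The apsides satisfy r_p + r_a = 2a, so the perigee radius is 2a − r_a = 6.562×10⁶ m = 6562.1 km.

perigee radius ≈ 6562 km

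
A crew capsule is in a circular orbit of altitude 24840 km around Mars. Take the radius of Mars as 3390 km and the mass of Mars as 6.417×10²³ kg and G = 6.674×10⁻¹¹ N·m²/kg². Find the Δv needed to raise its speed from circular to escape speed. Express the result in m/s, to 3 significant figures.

Δv ≈ 510 m/s

μ = GM = 6.674×10⁻¹¹ × 6.417×10²³ = 4.283×10¹³ m³/s².
r = 3390 + 24840 = 28230 km = 2.8230×10⁷ m.
Circular speed v_c = √(μ/r) = 1232 m/s.
Escape speed v_esc = √(2μ/r) = √2 × v_c = 1742 m/s.
Δv = v_esc − v_c = 510.2 m/s.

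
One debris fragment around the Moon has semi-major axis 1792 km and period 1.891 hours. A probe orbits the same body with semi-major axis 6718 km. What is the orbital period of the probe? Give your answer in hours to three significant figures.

T₂ ≈ 13.7 hours

Kepler's third law: T² ∝ a³, so T₂ = T₁ (a₂/a₁)^(3/2).
a₂/a₁ = 3.749, (a₂/a₁)^(3/2) = 7.259.
T₂ = 1.891 × 7.259 = 13.73 hours.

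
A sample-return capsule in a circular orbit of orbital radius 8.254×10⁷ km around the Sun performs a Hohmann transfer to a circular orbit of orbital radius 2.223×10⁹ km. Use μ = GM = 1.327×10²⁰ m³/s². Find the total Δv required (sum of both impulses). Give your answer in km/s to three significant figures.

r₁ = 8.254×10⁷ km = 8.254×10¹⁰ m.
r₂ = 2.223×10⁹ km = 2.223×10¹² m.
Transfer ellipse a_t = (r₁ + r₂)/2 = 1.153×10¹² m.
At r₁: circular v_c1 = √(μ/r₁) = 40100 m/s; transfer-perihelion v_p = √[μ(2/r₁ − 1/a_t)] = 55680 m/s.
Δv₁ = v_p − v_c1 = 15580 m/s.
At r₂: circular v_c2 = √(μ/r₂) = 7726 m/s; transfer-aphelion v_a = √[μ(2/r₂ − 1/a_t)] = 2067 m/s.
Δv₂ = v_c2 − v_a = 5659 m/s.
Total Δv = Δv₁ + Δv₂ = 21240 m/s = 21.24 km/s.

Δv_total ≈ 21.2 km/s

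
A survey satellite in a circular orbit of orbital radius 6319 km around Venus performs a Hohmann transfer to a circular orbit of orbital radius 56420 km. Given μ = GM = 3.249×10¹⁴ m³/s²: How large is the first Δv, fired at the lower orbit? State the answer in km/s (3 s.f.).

r₁ = 6319 km = 6.319×10⁶ m.
r₂ = 56420 km = 5.642×10⁷ m.
Transfer ellipse a_t = (r₁ + r₂)/2 = 3.137×10⁷ m.
At r₁: circular v_c1 = √(μ/r₁) = 7171 m/s; transfer-periapsis v_p = √[μ(2/r₁ − 1/a_t)] = 9616 m/s.
Δv₁ = v_p − v_c1 = 2446 m/s.
= 2.446 km/s.

Δv ≈ 2.45 km/s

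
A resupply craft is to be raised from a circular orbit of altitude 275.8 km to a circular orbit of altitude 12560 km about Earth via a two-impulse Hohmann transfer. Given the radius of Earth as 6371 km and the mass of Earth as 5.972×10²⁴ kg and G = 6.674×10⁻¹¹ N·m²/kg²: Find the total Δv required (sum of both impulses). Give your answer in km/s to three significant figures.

μ = GM = 6.674×10⁻¹¹ × 5.972×10²⁴ = 3.986×10¹⁴ m³/s².
r₁ = 6371 + 275.8 = 6646.8 km = 6.6468×10⁶ m.
r₂ = 6371 + 12560 = 18931 km = 1.8931×10⁷ m.
Transfer ellipse a_t = (r₁ + r₂)/2 = 1.279×10⁷ m.
At r₁: circular v_c1 = √(μ/r₁) = 7744 m/s; transfer-perigee v_p = √[μ(2/r₁ − 1/a_t)] = 9421 m/s.
Δv₁ = v_p − v_c1 = 1678 m/s.
At r₂: circular v_c2 = √(μ/r₂) = 4588 m/s; transfer-apogee v_a = √[μ(2/r₂ − 1/a_t)] = 3308 m/s.
Δv₂ = v_c2 − v_a = 1281 m/s.
Total Δv = Δv₁ + Δv₂ = 2958 m/s = 2.958 km/s.

Δv_total ≈ 2.96 km/s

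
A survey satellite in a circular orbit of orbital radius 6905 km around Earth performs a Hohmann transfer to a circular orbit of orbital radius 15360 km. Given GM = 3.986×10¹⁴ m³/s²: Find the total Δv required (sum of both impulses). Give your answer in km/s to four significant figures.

r₁ = 6905 km = 6.905×10⁶ m.
r₂ = 15360 km = 1.536×10⁷ m.
Transfer ellipse a_t = (r₁ + r₂)/2 = 1.113×10⁷ m.
At r₁: circular v_c1 = √(μ/r₁) = 7598 m/s; transfer-perigee v_p = √[μ(2/r₁ − 1/a_t)] = 8925 m/s.
Δv₁ = v_p − v_c1 = 1327 m/s.
At r₂: circular v_c2 = √(μ/r₂) = 5094 m/s; transfer-apogee v_a = √[μ(2/r₂ − 1/a_t)] = 4012 m/s.
Δv₂ = v_c2 − v_a = 1082 m/s.
Total Δv = Δv₁ + Δv₂ = 2409 m/s = 2.409 km/s.

Δv_total ≈ 2.409 km/s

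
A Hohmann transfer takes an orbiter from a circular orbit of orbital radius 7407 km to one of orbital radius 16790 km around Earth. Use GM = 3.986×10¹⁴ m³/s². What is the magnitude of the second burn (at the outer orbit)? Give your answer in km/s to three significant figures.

r₁ = 7407 km = 7.407×10⁶ m.
r₂ = 16790 km = 1.679×10⁷ m.
Transfer ellipse a_t = (r₁ + r₂)/2 = 1.210×10⁷ m.
At r₁: circular v_c1 = √(μ/r₁) = 7336 m/s; transfer-perigee v_p = √[μ(2/r₁ − 1/a_t)] = 8642 m/s.
At r₂: circular v_c2 = √(μ/r₂) = 4872 m/s; transfer-apogee v_a = √[μ(2/r₂ − 1/a_t)] = 3812 m/s.
Δv₂ = v_c2 − v_a = 1060 m/s.
= 1.060 km/s.

Δv ≈ 1.06 km/s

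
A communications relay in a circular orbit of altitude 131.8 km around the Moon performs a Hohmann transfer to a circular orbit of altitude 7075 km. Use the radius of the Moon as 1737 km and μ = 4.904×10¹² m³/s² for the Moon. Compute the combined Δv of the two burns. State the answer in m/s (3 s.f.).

Δv_total ≈ 766 m/s

r₁ = 1737 + 131.8 = 1868.8 km = 1.8688×10⁶ m.
r₂ = 1737 + 7075 = 8812.0 km = 8.8120×10⁶ m.
Transfer ellipse a_t = (r₁ + r₂)/2 = 5.340×10⁶ m.
At r₁: circular v_c1 = √(μ/r₁) = 1620 m/s; transfer-perilune v_p = √[μ(2/r₁ − 1/a_t)] = 2081 m/s.
Δv₁ = v_p − v_c1 = 460.9 m/s.
At r₂: circular v_c2 = √(μ/r₂) = 746.0 m/s; transfer-apolune v_a = √[μ(2/r₂ − 1/a_t)] = 441.3 m/s.
Δv₂ = v_c2 − v_a = 304.7 m/s.
Total Δv = Δv₁ + Δv₂ = 765.6 m/s.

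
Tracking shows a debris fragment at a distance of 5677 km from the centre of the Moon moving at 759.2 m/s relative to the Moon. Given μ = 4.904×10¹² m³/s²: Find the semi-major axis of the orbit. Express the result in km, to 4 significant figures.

a ≈ 4260 km

r = 5.677×10⁶ m.
Specific orbital energy ε = v²/2 − μ/r = (759.2)²/2 − 4.904×10¹²/5.677×10⁶ = -5.756×10⁵ J/kg.
Since ε = −μ/(2a), a = −μ/(2ε) = 4.260×10⁶ m = 4259.6 km.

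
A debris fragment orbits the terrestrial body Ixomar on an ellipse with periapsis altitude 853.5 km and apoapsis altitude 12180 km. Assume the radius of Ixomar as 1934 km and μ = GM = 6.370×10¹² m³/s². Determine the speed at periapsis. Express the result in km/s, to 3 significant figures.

v ≈ 1.95 km/s

r_p = 1934 + 853.5 = 2787.5 km = 2.7875×10⁶ m.
r_a = 1934 + 12180 = 14114 km = 1.4114×10⁷ m.
Semi-major axis a = (r_p + r_a)/2 = 8450.8 km = 8.451×10⁶ m.
Vis-viva: v² = μ(2/r − 1/a) = 6.370×10¹² × (7.175×10⁻⁷ − 1.183×10⁻⁷) = 3.817×10⁶ m²/s².
v = 1954 m/s = 1.954 km/s.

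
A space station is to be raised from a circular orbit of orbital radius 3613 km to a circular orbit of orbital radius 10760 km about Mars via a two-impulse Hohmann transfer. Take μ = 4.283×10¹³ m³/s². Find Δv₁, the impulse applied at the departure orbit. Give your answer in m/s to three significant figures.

r₁ = 3613 km = 3.613×10⁶ m.
r₂ = 10760 km = 1.076×10⁷ m.
Transfer ellipse a_t = (r₁ + r₂)/2 = 7.186×10⁶ m.
At r₁: circular v_c1 = √(μ/r₁) = 3443 m/s; transfer-periapsis v_p = √[μ(2/r₁ − 1/a_t)] = 4213 m/s.
Δv₁ = v_p − v_c1 = 769.9 m/s.

Δv ≈ 770 m/s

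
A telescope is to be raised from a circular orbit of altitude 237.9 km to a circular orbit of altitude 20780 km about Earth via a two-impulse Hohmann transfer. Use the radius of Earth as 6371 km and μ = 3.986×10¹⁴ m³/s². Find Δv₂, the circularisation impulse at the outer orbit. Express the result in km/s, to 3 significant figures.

r₁ = 6371 + 237.9 = 6608.9 km = 6.6089×10⁶ m.
r₂ = 6371 + 20780 = 27151 km = 2.7151×10⁷ m.
Transfer ellipse a_t = (r₁ + r₂)/2 = 1.688×10⁷ m.
At r₁: circular v_c1 = √(μ/r₁) = 7766 m/s; transfer-perigee v_p = √[μ(2/r₁ − 1/a_t)] = 9849 m/s.
At r₂: circular v_c2 = √(μ/r₂) = 3832 m/s; transfer-apogee v_a = √[μ(2/r₂ − 1/a_t)] = 2397 m/s.
Δv₂ = v_c2 − v_a = 1434 m/s.
= 1.434 km/s.

Δv ≈ 1.43 km/s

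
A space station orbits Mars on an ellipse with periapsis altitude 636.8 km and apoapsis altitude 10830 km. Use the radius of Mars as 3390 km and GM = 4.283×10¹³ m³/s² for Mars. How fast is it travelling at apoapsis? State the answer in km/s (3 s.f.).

r_p = 3390 + 636.8 = 4026.8 km = 4.0268×10⁶ m.
r_a = 3390 + 10830 = 14220 km = 1.4220×10⁷ m.
Semi-major axis a = (r_p + r_a)/2 = 9123.4 km = 9.123×10⁶ m.
Vis-viva: v² = μ(2/r − 1/a) = 4.283×10¹³ × (1.406×10⁻⁷ − 1.096×10⁻⁷) = 1.329×10⁶ m²/s².
v = 1153 m/s = 1.153 km/s.

v ≈ 1.15 km/s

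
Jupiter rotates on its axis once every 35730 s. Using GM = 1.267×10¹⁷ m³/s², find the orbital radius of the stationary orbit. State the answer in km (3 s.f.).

A synchronous orbit has period T, so by Kepler's third law a = (μT²/4π²)^(1/3).
μT²/4π² = 1.267×10¹⁷ × (3.573×10⁴)² / 39.48 = 4.097×10²⁴ m³.
a = 1.600×10⁸ m = 1.6002×10⁵ km.

r_sync ≈ 1.60×10⁵ km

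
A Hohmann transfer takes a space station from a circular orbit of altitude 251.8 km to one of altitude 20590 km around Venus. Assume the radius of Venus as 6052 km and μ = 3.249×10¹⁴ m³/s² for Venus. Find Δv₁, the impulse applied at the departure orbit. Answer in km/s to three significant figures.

Δv ≈ 1.95 km/s

r₁ = 6052 + 251.8 = 6303.8 km = 6.3038×10⁶ m.
r₂ = 6052 + 20590 = 26642 km = 2.6642×10⁷ m.
Transfer ellipse a_t = (r₁ + r₂)/2 = 1.647×10⁷ m.
At r₁: circular v_c1 = √(μ/r₁) = 7179 m/s; transfer-periapsis v_p = √[μ(2/r₁ − 1/a_t)] = 9130 m/s.
Δv₁ = v_p − v_c1 = 1951 m/s.
= 1.951 km/s.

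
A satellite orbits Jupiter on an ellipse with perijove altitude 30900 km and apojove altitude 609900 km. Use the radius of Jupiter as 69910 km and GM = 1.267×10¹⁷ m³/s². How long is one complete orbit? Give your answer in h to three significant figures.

T ≈ 37.8 h

r_p = 69910 + 30900 = 100810 km = 1.0081×10⁸ m.
r_a = 69910 + 609900 = 679810 km = 6.7981×10⁸ m.
Semi-major axis a = (r_p + r_a)/2 = (1.0081×10⁵ + 6.7981×10⁵)/2 = 3.9031×10⁵ km = 3.903×10⁸ m.
By Kepler's third law T = 2π√(a³/μ) = 2π × 2.166×10⁴ = 1.361×10⁵ s.
= 37.81 h.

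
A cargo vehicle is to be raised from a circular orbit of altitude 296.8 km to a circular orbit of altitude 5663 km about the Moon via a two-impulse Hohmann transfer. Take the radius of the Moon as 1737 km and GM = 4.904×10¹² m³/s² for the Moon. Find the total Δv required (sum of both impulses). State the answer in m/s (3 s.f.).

Δv_total ≈ 672 m/s

r₁ = 1737 + 296.8 = 2033.8 km = 2.0338×10⁶ m.
r₂ = 1737 + 5663 = 7400.0 km = 7.4000×10⁶ m.
Transfer ellipse a_t = (r₁ + r₂)/2 = 4.717×10⁶ m.
At r₁: circular v_c1 = √(μ/r₁) = 1553 m/s; transfer-perilune v_p = √[μ(2/r₁ − 1/a_t)] = 1945 m/s.
Δv₁ = v_p − v_c1 = 392.1 m/s.
At r₂: circular v_c2 = √(μ/r₂) = 814.1 m/s; transfer-apolune v_a = √[μ(2/r₂ − 1/a_t)] = 534.5 m/s.
Δv₂ = v_c2 − v_a = 279.5 m/s.
Total Δv = Δv₁ + Δv₂ = 671.7 m/s.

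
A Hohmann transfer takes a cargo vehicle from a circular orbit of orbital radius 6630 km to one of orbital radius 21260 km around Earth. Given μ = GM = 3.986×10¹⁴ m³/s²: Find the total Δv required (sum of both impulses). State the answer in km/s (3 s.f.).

r₁ = 6630 km = 6.630×10⁶ m.
r₂ = 21260 km = 2.126×10⁷ m.
Transfer ellipse a_t = (r₁ + r₂)/2 = 1.394×10⁷ m.
At r₁: circular v_c1 = √(μ/r₁) = 7754 m/s; transfer-perigee v_p = √[μ(2/r₁ − 1/a_t)] = 9574 m/s.
Δv₁ = v_p − v_c1 = 1820 m/s.
At r₂: circular v_c2 = √(μ/r₂) = 4330 m/s; transfer-apogee v_a = √[μ(2/r₂ − 1/a_t)] = 2986 m/s.
Δv₂ = v_c2 − v_a = 1344 m/s.
Total Δv = Δv₁ + Δv₂ = 3164 m/s = 3.164 km/s.

Δv_total ≈ 3.16 km/s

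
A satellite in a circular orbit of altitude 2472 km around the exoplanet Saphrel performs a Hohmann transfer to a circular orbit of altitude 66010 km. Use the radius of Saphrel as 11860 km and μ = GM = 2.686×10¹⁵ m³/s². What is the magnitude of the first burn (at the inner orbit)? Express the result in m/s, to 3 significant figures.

r₁ = 11860 + 2472 = 14332 km = 1.4332×10⁷ m.
r₂ = 11860 + 66010 = 77870 km = 7.7870×10⁷ m.
Transfer ellipse a_t = (r₁ + r₂)/2 = 4.610×10⁷ m.
At r₁: circular v_c1 = √(μ/r₁) = 13690 m/s; transfer-periapsis v_p = √[μ(2/r₁ − 1/a_t)] = 17790 m/s.
Δv₁ = v_p − v_c1 = 4102 m/s.

Δv ≈ 4100 m/s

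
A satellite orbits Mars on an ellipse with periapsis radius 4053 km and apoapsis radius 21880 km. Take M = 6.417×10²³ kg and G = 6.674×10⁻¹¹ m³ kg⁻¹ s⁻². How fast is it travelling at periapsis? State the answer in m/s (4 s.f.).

μ = GM = 6.674×10⁻¹¹ × 6.417×10²³ = 4.283×10¹³ m³/s².
Semi-major axis a = (r_p + r_a)/2 = 12966 km = 1.297×10⁷ m.
Vis-viva: v² = μ(2/r − 1/a) = 4.283×10¹³ × (4.935×10⁻⁷ − 7.712×10⁻⁸) = 1.783×10⁷ m²/s².
v = 4223 m/s.

v ≈ 4223 m/s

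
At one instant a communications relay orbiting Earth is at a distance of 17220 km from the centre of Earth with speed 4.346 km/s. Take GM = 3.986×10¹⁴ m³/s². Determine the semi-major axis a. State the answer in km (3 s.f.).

r = 1.722×10⁷ m.
Specific orbital energy ε = v²/2 − μ/r = (4346)²/2 − 3.986×10¹⁴/1.722×10⁷ = -1.370×10⁷ J/kg.
Since ε = −μ/(2a), a = −μ/(2ε) = 1.454×10⁷ m = 14544 km.

a ≈ 14500 km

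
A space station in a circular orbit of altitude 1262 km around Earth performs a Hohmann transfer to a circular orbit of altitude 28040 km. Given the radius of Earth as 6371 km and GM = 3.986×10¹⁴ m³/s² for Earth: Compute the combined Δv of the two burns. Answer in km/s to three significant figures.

r₁ = 6371 + 1262 = 7633.0 km = 7.6330×10⁶ m.
r₂ = 6371 + 28040 = 34411 km = 3.4411×10⁷ m.
Transfer ellipse a_t = (r₁ + r₂)/2 = 2.102×10⁷ m.
At r₁: circular v_c1 = √(μ/r₁) = 7226 m/s; transfer-perigee v_p = √[μ(2/r₁ − 1/a_t)] = 9246 m/s.
Δv₁ = v_p − v_c1 = 2019 m/s.
At r₂: circular v_c2 = √(μ/r₂) = 3403 m/s; transfer-apogee v_a = √[μ(2/r₂ − 1/a_t)] = 2051 m/s.
Δv₂ = v_c2 − v_a = 1353 m/s.
Total Δv = Δv₁ + Δv₂ = 3372 m/s = 3.372 km/s.

Δv_total ≈ 3.37 km/s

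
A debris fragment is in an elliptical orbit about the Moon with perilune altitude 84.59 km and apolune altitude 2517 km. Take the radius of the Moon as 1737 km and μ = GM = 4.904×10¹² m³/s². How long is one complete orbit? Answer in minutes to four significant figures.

r_p = 1737 + 84.59 = 1821.6 km = 1.8216×10⁶ m.
r_a = 1737 + 2517 = 4254.0 km = 4.2540×10⁶ m.
Semi-major axis a = (r_p + r_a)/2 = (1821.6 + 4254.0)/2 = 3037.8 km = 3.038×10⁶ m.
By Kepler's third law T = 2π√(a³/μ) = 2π × 2.391×10³ = 1.502×10⁴ s.
= 250.4 minutes.

T ≈ 250.4 minutes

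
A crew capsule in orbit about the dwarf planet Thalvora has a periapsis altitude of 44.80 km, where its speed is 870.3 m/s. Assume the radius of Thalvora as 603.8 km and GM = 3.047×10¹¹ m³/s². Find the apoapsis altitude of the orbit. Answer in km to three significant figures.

apoapsis altitude ≈ 2090 km

r_p = 603.8 + 44.80 = 648.60 km = 6.486×10⁵ m.
Specific energy ε = v²/2 − μ/r = -9.107×10⁴ J/kg, so a = −μ/(2ε) = 1.673×10⁶ m.
The apsides satisfy r_p + r_a = 2a, so the apoapsis radius is 2a − r_p = 2.697×10⁶ m = 2697.2 km.
Apoapsis altitude = 2697.2 − 603.8 = 2093.4 km.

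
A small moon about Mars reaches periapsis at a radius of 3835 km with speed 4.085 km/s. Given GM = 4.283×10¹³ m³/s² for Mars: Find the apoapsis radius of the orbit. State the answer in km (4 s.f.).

r_p = 3.835×10⁶ m.
Specific energy ε = v²/2 − μ/r = -2.825×10⁶ J/kg, so a = −μ/(2ε) = 7.582×10⁶ m.
The apsides satisfy r_p + r_a = 2a, so the apoapsis radius is 2a − r_p = 1.133×10⁷ m = 11328 km.

apoapsis radius ≈ 11330 km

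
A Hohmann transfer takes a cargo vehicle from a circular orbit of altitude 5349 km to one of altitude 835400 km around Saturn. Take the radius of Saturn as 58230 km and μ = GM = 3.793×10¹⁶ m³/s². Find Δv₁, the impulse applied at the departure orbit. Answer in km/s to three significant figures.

Δv ≈ 8.95 km/s

r₁ = 58230 + 5349 = 63579 km = 6.3579×10⁷ m.
r₂ = 58230 + 835400 = 893630 km = 8.9363×10⁸ m.
Transfer ellipse a_t = (r₁ + r₂)/2 = 4.786×10⁸ m.
At r₁: circular v_c1 = √(μ/r₁) = 24430 m/s; transfer-perikrone v_p = √[μ(2/r₁ − 1/a_t)] = 33380 m/s.
Δv₁ = v_p − v_c1 = 8950 m/s.
= 8.950 km/s.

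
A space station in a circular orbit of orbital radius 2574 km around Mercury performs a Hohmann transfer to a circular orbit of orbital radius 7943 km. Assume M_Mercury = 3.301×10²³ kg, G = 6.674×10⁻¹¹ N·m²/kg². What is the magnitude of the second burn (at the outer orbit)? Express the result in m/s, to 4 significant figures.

Δv ≈ 500.2 m/s

μ = GM = 6.674×10⁻¹¹ × 3.301×10²³ = 2.203×10¹³ m³/s².
r₁ = 2574 km = 2.574×10⁶ m.
r₂ = 7943 km = 7.943×10⁶ m.
Transfer ellipse a_t = (r₁ + r₂)/2 = 5.258×10⁶ m.
At r₁: circular v_c1 = √(μ/r₁) = 2926 m/s; transfer-periherm v_p = √[μ(2/r₁ − 1/a_t)] = 3596 m/s.
At r₂: circular v_c2 = √(μ/r₂) = 1665 m/s; transfer-apoherm v_a = √[μ(2/r₂ − 1/a_t)] = 1165 m/s.
Δv₂ = v_c2 − v_a = 500.2 m/s.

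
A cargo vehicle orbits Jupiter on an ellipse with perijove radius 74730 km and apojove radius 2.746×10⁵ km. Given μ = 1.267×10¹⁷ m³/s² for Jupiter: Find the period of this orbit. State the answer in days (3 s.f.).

T ≈ 0.472 days

Semi-major axis a = (r_p + r_a)/2 = (74730 + 2.7460×10⁵)/2 = 1.7466×10⁵ km = 1.747×10⁸ m.
By Kepler's third law T = 2π√(a³/μ) = 2π × 6.485×10³ = 4.075×10⁴ s.
= 0.4716 days.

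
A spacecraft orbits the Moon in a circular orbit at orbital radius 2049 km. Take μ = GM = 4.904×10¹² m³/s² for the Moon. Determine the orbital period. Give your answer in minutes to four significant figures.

T ≈ 138.7 minutes

r = 2049 km = 2.049×10⁶ m.
Kepler's third law: T = 2π√(r³/μ) = 2π√((2.049×10⁶)³ / 4.904×10¹²).
r³/μ = 1.754×10⁶ s², so T = 2π × 1.324×10³ = 8.322×10³ s.
Converting: 8.322×10³ s ÷ 60.00 = 138.7 minutes.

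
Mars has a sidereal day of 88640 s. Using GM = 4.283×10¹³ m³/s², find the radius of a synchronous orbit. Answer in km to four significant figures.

A synchronous orbit has period T, so by Kepler's third law a = (μT²/4π²)^(1/3).
μT²/4π² = 4.283×10¹³ × (8.864×10⁴)² / 39.48 = 8.524×10²¹ m³.
a = 2.043×10⁷ m = 20428 km.

r_sync ≈ 20430 km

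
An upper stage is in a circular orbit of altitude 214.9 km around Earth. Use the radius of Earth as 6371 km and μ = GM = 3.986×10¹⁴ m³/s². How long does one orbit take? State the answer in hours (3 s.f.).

r = 6371 + 214.9 = 6585.9 km = 6.5859×10⁶ m.
Kepler's third law: T = 2π√(r³/μ) = 2π√((6.586×10⁶)³ / 3.986×10¹⁴).
r³/μ = 7.167×10⁵ s², so T = 2π × 8.466×10² = 5.319×10³ s.
Converting: 5.319×10³ s ÷ 3600 = 1.478 hours.

T ≈ 1.48 hours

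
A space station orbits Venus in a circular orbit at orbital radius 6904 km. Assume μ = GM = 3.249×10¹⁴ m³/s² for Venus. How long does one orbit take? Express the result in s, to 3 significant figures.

r = 6904 km = 6.904×10⁶ m.
Kepler's third law: T = 2π√(r³/μ) = 2π√((6.904×10⁶)³ / 3.249×10¹⁴).
r³/μ = 1.013×10⁶ s², so T = 2π × 1.006×10³ = 6.323×10³ s.

T ≈ 6320 s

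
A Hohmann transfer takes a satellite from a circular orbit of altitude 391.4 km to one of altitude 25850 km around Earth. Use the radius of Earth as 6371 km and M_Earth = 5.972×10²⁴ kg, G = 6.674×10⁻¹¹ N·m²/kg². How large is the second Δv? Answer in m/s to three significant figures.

Δv ≈ 1450 m/s

μ = GM = 6.674×10⁻¹¹ × 5.972×10²⁴ = 3.986×10¹⁴ m³/s².
r₁ = 6371 + 391.4 = 6762.4 km = 6.7624×10⁶ m.
r₂ = 6371 + 25850 = 32221 km = 3.2221×10⁷ m.
Transfer ellipse a_t = (r₁ + r₂)/2 = 1.949×10⁷ m.
At r₁: circular v_c1 = √(μ/r₁) = 7677 m/s; transfer-perigee v_p = √[μ(2/r₁ − 1/a_t)] = 9871 m/s.
At r₂: circular v_c2 = √(μ/r₂) = 3517 m/s; transfer-apogee v_a = √[μ(2/r₂ − 1/a_t)] = 2072 m/s.
Δv₂ = v_c2 − v_a = 1445 m/s.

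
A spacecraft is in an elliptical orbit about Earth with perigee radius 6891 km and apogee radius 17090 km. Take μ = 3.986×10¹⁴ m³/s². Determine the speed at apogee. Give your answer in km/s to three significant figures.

Semi-major axis a = (r_p + r_a)/2 = 11990 km = 1.199×10⁷ m.
Vis-viva: v² = μ(2/r − 1/a) = 3.986×10¹⁴ × (1.170×10⁻⁷ − 8.340×10⁻⁸) = 1.340×10⁷ m²/s².
v = 3661 m/s = 3.661 km/s.

v ≈ 3.66 km/s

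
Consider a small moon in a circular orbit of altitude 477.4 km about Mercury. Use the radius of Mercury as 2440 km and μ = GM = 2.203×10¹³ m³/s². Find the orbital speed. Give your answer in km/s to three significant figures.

v ≈ 2.75 km/s

r = 2440 + 477.4 = 2917.4 km = 2.9174×10⁶ m.
For a circular orbit v = √(μ/r) = √(2.203×10¹³ / 2.917×10⁶) = √(7.551×10⁶) = 2748 m/s.
That is 2.748 km/s.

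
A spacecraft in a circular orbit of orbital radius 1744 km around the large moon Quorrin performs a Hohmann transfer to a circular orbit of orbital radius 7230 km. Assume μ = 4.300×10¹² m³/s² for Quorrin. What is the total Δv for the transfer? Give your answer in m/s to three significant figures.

Δv_total ≈ 713 m/s

r₁ = 1744 km = 1.744×10⁶ m.
r₂ = 7230 km = 7.230×10⁶ m.
Transfer ellipse a_t = (r₁ + r₂)/2 = 4.487×10⁶ m.
At r₁: circular v_c1 = √(μ/r₁) = 1570 m/s; transfer-periapsis v_p = √[μ(2/r₁ − 1/a_t)] = 1993 m/s.
Δv₁ = v_p − v_c1 = 423.0 m/s.
At r₂: circular v_c2 = √(μ/r₂) = 771.2 m/s; transfer-apoapsis v_a = √[μ(2/r₂ − 1/a_t)] = 480.8 m/s.
Δv₂ = v_c2 − v_a = 290.4 m/s.
Total Δv = Δv₁ + Δv₂ = 713.4 m/s.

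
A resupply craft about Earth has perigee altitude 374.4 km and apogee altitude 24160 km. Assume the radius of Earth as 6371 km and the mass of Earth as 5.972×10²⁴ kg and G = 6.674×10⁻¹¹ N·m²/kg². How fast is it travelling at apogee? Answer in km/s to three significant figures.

v ≈ 2.17 km/s

μ = GM = 6.674×10⁻¹¹ × 5.972×10²⁴ = 3.986×10¹⁴ m³/s².
r_p = 6371 + 374.4 = 6745.4 km = 6.7454×10⁶ m.
r_a = 6371 + 24160 = 30531 km = 3.0531×10⁷ m.
Semi-major axis a = (r_p + r_a)/2 = 18638 km = 1.864×10⁷ m.
Vis-viva: v² = μ(2/r − 1/a) = 3.986×10¹⁴ × (6.551×10⁻⁸ − 5.365×10⁻⁸) = 4.725×10⁶ m²/s².
v = 2174 m/s = 2.174 km/s.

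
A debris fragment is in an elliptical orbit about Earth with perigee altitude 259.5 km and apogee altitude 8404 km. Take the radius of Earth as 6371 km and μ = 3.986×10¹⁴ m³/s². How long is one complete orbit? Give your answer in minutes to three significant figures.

T ≈ 184 minutes

r_p = 6371 + 259.5 = 6630.5 km = 6.6305×10⁶ m.
r_a = 6371 + 8404 = 14775 km = 1.4775×10⁷ m.
Semi-major axis a = (r_p + r_a)/2 = (6630.5 + 14775)/2 = 10703 km = 1.070×10⁷ m.
By Kepler's third law T = 2π√(a³/μ) = 2π × 1.754×10³ = 1.102×10⁴ s.
= 183.7 minutes.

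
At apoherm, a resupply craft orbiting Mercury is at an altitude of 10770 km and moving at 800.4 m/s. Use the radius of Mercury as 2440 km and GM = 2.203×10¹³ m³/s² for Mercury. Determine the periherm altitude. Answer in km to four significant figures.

periherm altitude ≈ 700.5 km

r_a = 2440 + 10770 = 13210 km = 1.321×10⁷ m.
Specific energy ε = v²/2 − μ/r = -1.347×10⁶ J/kg, so a = −μ/(2ε) = 8.175×10⁶ m.
The apsides satisfy r_p + r_a = 2a, so the periherm radius is 2a − r_a = 3.141×10⁶ m = 3140.5 km.
Periherm altitude = 3140.5 − 2440 = 700.54 km.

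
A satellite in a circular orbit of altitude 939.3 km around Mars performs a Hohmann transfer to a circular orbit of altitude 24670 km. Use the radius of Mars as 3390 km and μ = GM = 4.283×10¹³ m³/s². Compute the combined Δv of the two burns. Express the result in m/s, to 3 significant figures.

Δv_total ≈ 1590 m/s

r₁ = 3390 + 939.3 = 4329.3 km = 4.3293×10⁶ m.
r₂ = 3390 + 24670 = 28060 km = 2.8060×10⁷ m.
Transfer ellipse a_t = (r₁ + r₂)/2 = 1.619×10⁷ m.
At r₁: circular v_c1 = √(μ/r₁) = 3145 m/s; transfer-periapsis v_p = √[μ(2/r₁ − 1/a_t)] = 4140 m/s.
Δv₁ = v_p − v_c1 = 994.9 m/s.
At r₂: circular v_c2 = √(μ/r₂) = 1235 m/s; transfer-apoapsis v_a = √[μ(2/r₂ − 1/a_t)] = 638.8 m/s.
Δv₂ = v_c2 − v_a = 596.7 m/s.
Total Δv = Δv₁ + Δv₂ = 1592 m/s.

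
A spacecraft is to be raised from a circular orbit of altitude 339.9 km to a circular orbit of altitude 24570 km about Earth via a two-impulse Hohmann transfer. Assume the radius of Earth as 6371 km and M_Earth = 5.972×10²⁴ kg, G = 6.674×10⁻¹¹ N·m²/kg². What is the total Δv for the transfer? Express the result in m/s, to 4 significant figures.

Δv_total ≈ 3619 m/s

μ = GM = 6.674×10⁻¹¹ × 5.972×10²⁴ = 3.986×10¹⁴ m³/s².
r₁ = 6371 + 339.9 = 6710.9 km = 6.7109×10⁶ m.
r₂ = 6371 + 24570 = 30941 km = 3.0941×10⁷ m.
Transfer ellipse a_t = (r₁ + r₂)/2 = 1.883×10⁷ m.
At r₁: circular v_c1 = √(μ/r₁) = 7707 m/s; transfer-perigee v_p = √[μ(2/r₁ − 1/a_t)] = 9880 m/s.
Δv₁ = v_p − v_c1 = 2173 m/s.
At r₂: circular v_c2 = √(μ/r₂) = 3589 m/s; transfer-apogee v_a = √[μ(2/r₂ − 1/a_t)] = 2143 m/s.
Δv₂ = v_c2 − v_a = 1446 m/s.
Total Δv = Δv₁ + Δv₂ = 3619 m/s.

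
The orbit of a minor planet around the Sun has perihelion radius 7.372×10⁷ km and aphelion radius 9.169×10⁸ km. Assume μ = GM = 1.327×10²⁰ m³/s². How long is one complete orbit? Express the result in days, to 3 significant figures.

T ≈ 2200 days

Semi-major axis a = (r_p + r_a)/2 = (7.3720×10⁷ + 9.1690×10⁸)/2 = 4.9531×10⁸ km = 4.953×10¹¹ m.
By Kepler's third law T = 2π√(a³/μ) = 2π × 3.026×10⁷ = 1.901×10⁸ s.
= 2201 days.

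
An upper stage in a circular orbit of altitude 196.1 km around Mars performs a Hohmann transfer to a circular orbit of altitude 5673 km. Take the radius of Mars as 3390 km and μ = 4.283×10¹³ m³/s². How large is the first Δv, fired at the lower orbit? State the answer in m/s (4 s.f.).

Δv ≈ 681.1 m/s

r₁ = 3390 + 196.1 = 3586.1 km = 3.5861×10⁶ m.
r₂ = 3390 + 5673 = 9063.0 km = 9.0630×10⁶ m.
Transfer ellipse a_t = (r₁ + r₂)/2 = 6.325×10⁶ m.
At r₁: circular v_c1 = √(μ/r₁) = 3456 m/s; transfer-periapsis v_p = √[μ(2/r₁ − 1/a_t)] = 4137 m/s.
Δv₁ = v_p − v_c1 = 681.1 m/s.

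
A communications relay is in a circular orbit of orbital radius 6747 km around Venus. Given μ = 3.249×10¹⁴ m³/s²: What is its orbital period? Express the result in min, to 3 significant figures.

r = 6747 km = 6.747×10⁶ m.
Kepler's third law: T = 2π√(r³/μ) = 2π√((6.747×10⁶)³ / 3.249×10¹⁴).
r³/μ = 9.453×10⁵ s², so T = 2π × 9.723×10² = 6.109×10³ s.
Converting: 6.109×10³ s ÷ 60.00 = 101.8 min.

T ≈ 102 min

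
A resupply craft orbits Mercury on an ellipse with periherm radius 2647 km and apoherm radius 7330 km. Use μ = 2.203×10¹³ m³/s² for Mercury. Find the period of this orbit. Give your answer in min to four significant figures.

T ≈ 248.6 min

Semi-major axis a = (r_p + r_a)/2 = (2647.0 + 7330.0)/2 = 4988.5 km = 4.988×10⁶ m.
By Kepler's third law T = 2π√(a³/μ) = 2π × 2.374×10³ = 1.492×10⁴ s.
= 248.6 min.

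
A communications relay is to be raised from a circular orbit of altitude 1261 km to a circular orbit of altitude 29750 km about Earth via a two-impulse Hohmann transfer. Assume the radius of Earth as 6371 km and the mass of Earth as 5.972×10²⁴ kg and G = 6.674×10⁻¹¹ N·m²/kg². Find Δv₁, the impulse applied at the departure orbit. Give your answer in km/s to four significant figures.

μ = GM = 6.674×10⁻¹¹ × 5.972×10²⁴ = 3.986×10¹⁴ m³/s².
r₁ = 6371 + 1261 = 7632.0 km = 7.6320×10⁶ m.
r₂ = 6371 + 29750 = 36121 km = 3.6121×10⁷ m.
Transfer ellipse a_t = (r₁ + r₂)/2 = 2.188×10⁷ m.
At r₁: circular v_c1 = √(μ/r₁) = 7227 m/s; transfer-perigee v_p = √[μ(2/r₁ − 1/a_t)] = 9286 m/s.
Δv₁ = v_p − v_c1 = 2059 m/s.
= 2.059 km/s.

Δv ≈ 2.059 km/s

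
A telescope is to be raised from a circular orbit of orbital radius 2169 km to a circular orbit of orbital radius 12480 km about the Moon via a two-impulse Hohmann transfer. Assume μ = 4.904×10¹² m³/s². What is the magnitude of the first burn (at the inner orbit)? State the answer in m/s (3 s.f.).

r₁ = 2169 km = 2.169×10⁶ m.
r₂ = 12480 km = 1.248×10⁷ m.
Transfer ellipse a_t = (r₁ + r₂)/2 = 7.324×10⁶ m.
At r₁: circular v_c1 = √(μ/r₁) = 1504 m/s; transfer-perilune v_p = √[μ(2/r₁ − 1/a_t)] = 1963 m/s.
Δv₁ = v_p − v_c1 = 459.1 m/s.

Δv ≈ 459 m/s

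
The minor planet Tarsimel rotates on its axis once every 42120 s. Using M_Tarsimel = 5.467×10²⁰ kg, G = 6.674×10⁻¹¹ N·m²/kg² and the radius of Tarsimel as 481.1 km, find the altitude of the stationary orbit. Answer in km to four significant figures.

h_sync ≈ 698.1 km

μ = GM = 6.674×10⁻¹¹ × 5.467×10²⁰ = 3.649×10¹⁰ m³/s².
A synchronous orbit has period T, so by Kepler's third law a = (μT²/4π²)^(1/3).
μT²/4π² = 3.649×10¹⁰ × (4.212×10⁴)² / 39.48 = 1.640×10¹⁸ m³.
a = 1.179×10⁶ m = 1179.2 km.
Altitude h = a − R = 1179.2 − 481.1 = 698.09 km.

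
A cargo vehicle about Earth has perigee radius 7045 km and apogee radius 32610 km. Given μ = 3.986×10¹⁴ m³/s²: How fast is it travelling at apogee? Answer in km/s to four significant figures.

Semi-major axis a = (r_p + r_a)/2 = 19828 km = 1.983×10⁷ m.
Vis-viva: v² = μ(2/r − 1/a) = 3.986×10¹⁴ × (6.133×10⁻⁸ − 5.044×10⁻⁸) = 4.343×10⁶ m²/s².
v = 2084 m/s = 2.084 km/s.

v ≈ 2.084 km/s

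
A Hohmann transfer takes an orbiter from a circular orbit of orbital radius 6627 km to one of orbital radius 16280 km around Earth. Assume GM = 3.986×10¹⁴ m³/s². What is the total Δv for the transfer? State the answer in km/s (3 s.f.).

r₁ = 6627 km = 6.627×10⁶ m.
r₂ = 16280 km = 1.628×10⁷ m.
Transfer ellipse a_t = (r₁ + r₂)/2 = 1.145×10⁷ m.
At r₁: circular v_c1 = √(μ/r₁) = 7756 m/s; transfer-perigee v_p = √[μ(2/r₁ − 1/a_t)] = 9246 m/s.
Δv₁ = v_p − v_c1 = 1491 m/s.
At r₂: circular v_c2 = √(μ/r₂) = 4948 m/s; transfer-apogee v_a = √[μ(2/r₂ − 1/a_t)] = 3764 m/s.
Δv₂ = v_c2 − v_a = 1184 m/s.
Total Δv = Δv₁ + Δv₂ = 2675 m/s = 2.675 km/s.

Δv_total ≈ 2.68 km/s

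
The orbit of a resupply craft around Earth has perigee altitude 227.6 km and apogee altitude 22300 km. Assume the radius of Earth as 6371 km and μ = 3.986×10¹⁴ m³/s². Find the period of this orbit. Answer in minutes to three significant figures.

T ≈ 388 minutes

r_p = 6371 + 227.6 = 6598.6 km = 6.5986×10⁶ m.
r_a = 6371 + 22300 = 28671 km = 2.8671×10⁷ m.
Semi-major axis a = (r_p + r_a)/2 = (6598.6 + 28671)/2 = 17635 km = 1.763×10⁷ m.
By Kepler's third law T = 2π√(a³/μ) = 2π × 3.709×10³ = 2.331×10⁴ s.
= 388.4 minutes.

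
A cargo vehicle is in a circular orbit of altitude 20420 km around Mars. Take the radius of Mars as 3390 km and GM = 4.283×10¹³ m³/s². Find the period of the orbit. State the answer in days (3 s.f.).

r = 3390 + 20420 = 23810 km = 2.3810×10⁷ m.
Kepler's third law: T = 2π√(r³/μ) = 2π√((2.381×10⁷)³ / 4.283×10¹³).
r³/μ = 3.152×10⁸ s², so T = 2π × 1.775×10⁴ = 1.115×10⁵ s.
Converting: 1.115×10⁵ s ÷ 86400 = 1.291 days.

T ≈ 1.29 days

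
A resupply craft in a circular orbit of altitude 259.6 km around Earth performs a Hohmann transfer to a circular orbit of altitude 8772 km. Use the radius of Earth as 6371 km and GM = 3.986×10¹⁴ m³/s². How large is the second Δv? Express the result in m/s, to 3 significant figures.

Δv ≈ 1130 m/s

r₁ = 6371 + 259.6 = 6630.6 km = 6.6306×10⁶ m.
r₂ = 6371 + 8772 = 15143 km = 1.5143×10⁷ m.
Transfer ellipse a_t = (r₁ + r₂)/2 = 1.089×10⁷ m.
At r₁: circular v_c1 = √(μ/r₁) = 7753 m/s; transfer-perigee v_p = √[μ(2/r₁ − 1/a_t)] = 9144 m/s.
At r₂: circular v_c2 = √(μ/r₂) = 5131 m/s; transfer-apogee v_a = √[μ(2/r₂ − 1/a_t)] = 4004 m/s.
Δv₂ = v_c2 − v_a = 1127 m/s.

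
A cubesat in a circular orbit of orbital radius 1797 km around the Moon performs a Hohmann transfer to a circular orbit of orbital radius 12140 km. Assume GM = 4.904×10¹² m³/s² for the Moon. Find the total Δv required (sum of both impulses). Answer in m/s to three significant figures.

r₁ = 1797 km = 1.797×10⁶ m.
r₂ = 12140 km = 1.214×10⁷ m.
Transfer ellipse a_t = (r₁ + r₂)/2 = 6.968×10⁶ m.
At r₁: circular v_c1 = √(μ/r₁) = 1652 m/s; transfer-perilune v_p = √[μ(2/r₁ − 1/a_t)] = 2180 m/s.
Δv₁ = v_p − v_c1 = 528.5 m/s.
At r₂: circular v_c2 = √(μ/r₂) = 635.6 m/s; transfer-apolune v_a = √[μ(2/r₂ − 1/a_t)] = 322.8 m/s.
Δv₂ = v_c2 − v_a = 312.8 m/s.
Total Δv = Δv₁ + Δv₂ = 841.3 m/s.

Δv_total ≈ 841 m/s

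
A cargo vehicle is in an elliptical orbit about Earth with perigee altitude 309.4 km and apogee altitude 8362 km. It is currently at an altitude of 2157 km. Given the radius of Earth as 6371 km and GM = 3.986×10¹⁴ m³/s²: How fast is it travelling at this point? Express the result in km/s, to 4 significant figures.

v ≈ 7.500 km/s

r_p = 6371 + 309.4 = 6680.4 km = 6.6804×10⁶ m.
r_a = 6371 + 8362 = 14733 km = 1.4733×10⁷ m.
r = 6371 + 2157 = 8528.0 km = 8.528×10⁶ m.
Semi-major axis a = (r_p + r_a)/2 = 10707 km = 1.071×10⁷ m.
Vis-viva: v² = μ(2/r − 1/a) = 3.986×10¹⁴ × (2.345×10⁻⁷ − 9.340×10⁻⁸) = 5.625×10⁷ m²/s².
v = 7500 m/s = 7.500 km/s.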